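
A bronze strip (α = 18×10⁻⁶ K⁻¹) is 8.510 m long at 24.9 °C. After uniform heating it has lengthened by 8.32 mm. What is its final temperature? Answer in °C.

ΔL = αL₀ΔT ⇒ ΔT = ΔL / (αL₀)
ΔT = 8.32×10⁻³ m / (18×10⁻⁶ × 8.510 m) = 54.315 K
T = 24.9 + 54.315 = 79.215 °C

T = 79.2 °C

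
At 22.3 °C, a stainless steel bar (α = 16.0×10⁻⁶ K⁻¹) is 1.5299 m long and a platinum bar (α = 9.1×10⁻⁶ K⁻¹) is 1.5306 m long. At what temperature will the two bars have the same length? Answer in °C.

L₁(1 + α₁ΔT) = L₂(1 + α₂ΔT) ⇒ ΔT = (L₂ − L₁)/(α₁L₁ − α₂L₂)
L₂ − L₁ = 1.5306 − 1.5299 = 7.00×10⁻⁴ m
α₁L₁ − α₂L₂ = 16.0×10⁻⁶×1.5299 − 9.1×10⁻⁶×1.5306 = 1.054994×10⁻⁵ m/K
ΔT = 7.00×10⁻⁴ / 1.054994×10⁻⁵ = 66.3511 K
T = 22.3 + 66.3511 = 88.6511 °C

T = 88.65 °C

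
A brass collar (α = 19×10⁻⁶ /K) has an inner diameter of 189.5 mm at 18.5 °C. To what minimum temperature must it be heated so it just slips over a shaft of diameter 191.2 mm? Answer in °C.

Required Δd = 191.2 − 189.5 = 1.7 mm
Δd = αd₀ΔT ⇒ ΔT = Δd/(αd₀) = 1.7 / (19×10⁻⁶ × 189.5) = 472.16 K
T_min = 18.5 + 472.16 = 490.66 °C

T = 491 °C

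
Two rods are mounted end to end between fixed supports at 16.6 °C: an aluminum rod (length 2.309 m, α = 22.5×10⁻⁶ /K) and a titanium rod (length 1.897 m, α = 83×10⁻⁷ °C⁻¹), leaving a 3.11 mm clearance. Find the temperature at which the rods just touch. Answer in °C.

Gap closes when ΔL₁ + ΔL₂ = 3.11 mm = 3.11×10⁻³ m
(α₁L₁ + α₂L₂)ΔT = g
α₁L₁ + α₂L₂ = 22.5×10⁻⁶×2.309 + 83×10⁻⁷×1.897 = 6.76976×10⁻⁵ m/K
ΔT = 3.11×10⁻³ / 6.76976×10⁻⁵ = 45.940 K
T = 16.6 + 45.940 = 62.540 °C

T = 62.5 °C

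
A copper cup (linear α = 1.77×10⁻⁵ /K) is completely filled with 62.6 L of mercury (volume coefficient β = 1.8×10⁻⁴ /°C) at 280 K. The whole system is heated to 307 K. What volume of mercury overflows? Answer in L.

0.214 L

The cup also expands: β_container ≈ 3α = 5.31×10⁻⁵ /K
Net overflow = V₀(β_liq − 3α_cont)ΔT
β − 3α = 1.80×10⁻⁴ − 5.31×10⁻⁵ = 1.269×10⁻⁴ /K; ΔT = 27 K
ΔV = 62.6 × 1.269×10⁻⁴ × 27 = 0.214 L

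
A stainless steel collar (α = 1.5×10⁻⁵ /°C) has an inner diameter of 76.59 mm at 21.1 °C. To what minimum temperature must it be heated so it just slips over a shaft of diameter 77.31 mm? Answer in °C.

Required Δd = 77.31 − 76.59 = 0.72 mm
Δd = αd₀ΔT ⇒ ΔT = Δd/(αd₀) = 0.72 / (1.5×10⁻⁵ × 76.59) = 626.71 K
T_min = 21.1 + 626.71 = 647.81 °C

T = 648 °C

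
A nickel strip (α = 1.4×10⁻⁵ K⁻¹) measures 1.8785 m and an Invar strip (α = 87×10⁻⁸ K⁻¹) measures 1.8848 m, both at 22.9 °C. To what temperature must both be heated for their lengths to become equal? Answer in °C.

Equal length when α₁L₁ΔT − α₂L₂ΔT = L₂ − L₁ = 6.30×10⁻³ m
α₁L₁ = 2.6299×10⁻⁵, α₂L₂ = 1.639776×10⁻⁶ → Δ(αL) = 2.4659224×10⁻⁵ m/K
ΔT = 6.30×10⁻³ / 2.4659224×10⁻⁵ = 255.482 K, so T = 22.9 + 255.482 = 278.382 °C

T = 278.4 °C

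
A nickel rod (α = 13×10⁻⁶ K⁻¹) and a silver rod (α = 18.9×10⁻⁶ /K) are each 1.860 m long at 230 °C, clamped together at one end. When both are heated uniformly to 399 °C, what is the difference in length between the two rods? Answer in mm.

1.85 mm

ΔT = 169 K
nickel: ΔL = 13×10⁻⁶ × 1.860 m × 169 = 4.0864×10⁻³ m = 4.0864 mm
silver: ΔL = 18.9×10⁻⁶ × 1.860 m × 169 = 5.9410×10⁻³ m = 5.9410 mm
difference = 5.9410 − 4.0864 = 1.8546 mm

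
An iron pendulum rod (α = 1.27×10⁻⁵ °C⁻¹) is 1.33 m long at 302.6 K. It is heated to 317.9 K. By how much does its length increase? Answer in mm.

|ΔT| = |317.9 − 302.6| = 15.3 K
ΔL = αL₀ΔT = (1.27×10⁻⁵)(1.33)(15.3) = 2.58×10⁻⁴ m

ΔL = 0.258 mm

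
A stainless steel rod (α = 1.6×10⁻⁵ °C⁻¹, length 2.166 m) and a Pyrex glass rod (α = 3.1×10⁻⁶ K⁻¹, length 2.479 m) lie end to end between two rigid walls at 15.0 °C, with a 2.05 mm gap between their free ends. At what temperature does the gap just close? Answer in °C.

T = 63.4 °C

α₁L₁ = 3.4656×10⁻⁵ m/K, α₂L₂ = 7.6849×10⁻⁶ m/K → total 4.23409×10⁻⁵ m/K
ΔT = g/(α₁L₁+α₂L₂) = 2.05×10⁻³ / 4.23409×10⁻⁵ = 48.417 K
T = 15.0 + 48.417 = 63.417 °C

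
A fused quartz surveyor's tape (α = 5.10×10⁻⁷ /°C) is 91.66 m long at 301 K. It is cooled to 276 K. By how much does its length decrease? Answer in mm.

|ΔT| = |276 − 301| = 25 K
ΔL = αL₀ΔT = (5.10×10⁻⁷)(91.66)(25) = 1.17×10⁻³ m

ΔL = 1.17 mm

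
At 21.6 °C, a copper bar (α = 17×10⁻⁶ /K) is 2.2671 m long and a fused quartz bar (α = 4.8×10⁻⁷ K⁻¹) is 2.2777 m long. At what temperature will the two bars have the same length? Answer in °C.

Equal length when α₁L₁ΔT − α₂L₂ΔT = L₂ − L₁ = 1.06×10⁻² m
α₁L₁ = 3.85407×10⁻⁵, α₂L₂ = 1.093296×10⁻⁶ → Δ(αL) = 3.7447404×10⁻⁵ m/K
ΔT = 1.06×10⁻² / 3.7447404×10⁻⁵ = 283.064 K, so T = 21.6 + 283.064 = 304.664 °C

T = 304.7 °C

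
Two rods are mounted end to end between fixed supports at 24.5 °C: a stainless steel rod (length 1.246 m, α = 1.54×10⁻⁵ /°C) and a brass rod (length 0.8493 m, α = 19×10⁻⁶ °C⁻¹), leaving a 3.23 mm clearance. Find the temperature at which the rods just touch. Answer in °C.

T = 116 °C

α₁L₁ = 1.91884×10⁻⁵ m/K, α₂L₂ = 1.61367×10⁻⁵ m/K → total 3.53251×10⁻⁵ m/K
ΔT = g/(α₁L₁+α₂L₂) = 3.23×10⁻³ / 3.53251×10⁻⁵ = 91.44 K
T = 24.5 + 91.44 = 115.94 °C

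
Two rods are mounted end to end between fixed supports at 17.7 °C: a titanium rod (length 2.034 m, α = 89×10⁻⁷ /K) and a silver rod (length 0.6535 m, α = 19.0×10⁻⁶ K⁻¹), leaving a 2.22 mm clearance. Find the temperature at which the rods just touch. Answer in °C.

T = 90.4 °C

α₁L₁ = 1.81026×10⁻⁵ m/K, α₂L₂ = 1.24165×10⁻⁵ m/K → total 3.05191×10⁻⁵ m/K
ΔT = g/(α₁L₁+α₂L₂) = 2.22×10⁻³ / 3.05191×10⁻⁵ = 72.741 K
T = 17.7 + 72.741 = 90.441 °C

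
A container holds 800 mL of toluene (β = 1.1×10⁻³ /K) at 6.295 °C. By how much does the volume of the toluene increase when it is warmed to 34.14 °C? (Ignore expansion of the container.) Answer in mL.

|ΔT| = |34.14 − 6.295| = 27.845 K
ΔV = βV₀ΔT = (1.1×10⁻³)(800)(27.845) = 24.5 mL

ΔV = 24.5 mL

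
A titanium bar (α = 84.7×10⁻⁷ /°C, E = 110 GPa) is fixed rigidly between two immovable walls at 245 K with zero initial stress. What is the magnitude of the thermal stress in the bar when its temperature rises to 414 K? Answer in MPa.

σ = 157 MPa

Fully constrained: the free strain ε = αΔT is blocked, so σ = Eε = EαΔT.
|ΔT| = 169 K
σ = 110×10⁹ × 84.7×10⁻⁷ × 169 = 1.57×10⁸ Pa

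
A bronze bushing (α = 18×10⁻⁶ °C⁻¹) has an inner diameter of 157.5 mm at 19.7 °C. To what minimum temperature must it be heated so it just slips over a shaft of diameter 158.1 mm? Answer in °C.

T = 231 °C

Required Δd = 158.1 − 157.5 = 0.6 mm
Δd = αd₀ΔT ⇒ ΔT = Δd/(αd₀) = 0.6 / (18×10⁻⁶ × 157.5) = 211.64 K
T_min = 19.7 + 211.64 = 231.34 °C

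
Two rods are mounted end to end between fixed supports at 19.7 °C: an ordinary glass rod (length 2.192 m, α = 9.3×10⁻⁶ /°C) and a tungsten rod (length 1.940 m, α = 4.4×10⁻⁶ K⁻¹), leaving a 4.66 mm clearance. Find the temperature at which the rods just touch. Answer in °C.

Gap closes when ΔL₁ + ΔL₂ = 4.66 mm = 4.66×10⁻³ m
(α₁L₁ + α₂L₂)ΔT = g
α₁L₁ + α₂L₂ = 9.3×10⁻⁶×2.192 + 4.4×10⁻⁶×1.940 = 2.89216×10⁻⁵ m/K
ΔT = 4.66×10⁻³ / 2.89216×10⁻⁵ = 161.13 K
T = 19.7 + 161.13 = 180.83 °C

T = 181 °C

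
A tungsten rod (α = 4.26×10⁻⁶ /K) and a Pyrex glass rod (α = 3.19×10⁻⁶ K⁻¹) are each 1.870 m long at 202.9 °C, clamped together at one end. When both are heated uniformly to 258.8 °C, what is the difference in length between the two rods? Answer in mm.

ΔT = 55.9 K
tungsten: ΔL = 4.26×10⁻⁶ × 1.870 m × 55.9 = 4.4531×10⁻⁴ m = 0.44531 mm
Pyrex glass: ΔL = 3.19×10⁻⁶ × 1.870 m × 55.9 = 3.3346×10⁻⁴ m = 0.33346 mm
difference = 0.44531 − 0.33346 = 0.11185 mm

0.112 mm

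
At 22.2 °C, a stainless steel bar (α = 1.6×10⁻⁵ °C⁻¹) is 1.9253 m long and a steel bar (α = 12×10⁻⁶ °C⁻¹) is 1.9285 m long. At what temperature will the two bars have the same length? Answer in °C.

T = 439.8 °C

Equal length when α₁L₁ΔT − α₂L₂ΔT = L₂ − L₁ = 3.20×10⁻³ m
α₁L₁ = 3.08048×10⁻⁵, α₂L₂ = 2.3142×10⁻⁵ → Δ(αL) = 7.6628×10⁻⁶ m/K
ΔT = 3.20×10⁻³ / 7.6628×10⁻⁶ = 417.602 K, so T = 22.2 + 417.602 = 439.802 °C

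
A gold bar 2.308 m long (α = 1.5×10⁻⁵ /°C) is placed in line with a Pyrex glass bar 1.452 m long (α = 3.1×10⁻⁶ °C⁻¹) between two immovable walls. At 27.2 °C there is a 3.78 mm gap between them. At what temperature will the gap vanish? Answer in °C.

T = 124 °C

Gap closes when ΔL₁ + ΔL₂ = 3.78 mm = 3.78×10⁻³ m
(α₁L₁ + α₂L₂)ΔT = g
α₁L₁ + α₂L₂ = 1.5×10⁻⁵×2.308 + 3.1×10⁻⁶×1.452 = 3.91212×10⁻⁵ m/K
ΔT = 3.78×10⁻³ / 3.91212×10⁻⁵ = 96.62 K
T = 27.2 + 96.62 = 123.82 °C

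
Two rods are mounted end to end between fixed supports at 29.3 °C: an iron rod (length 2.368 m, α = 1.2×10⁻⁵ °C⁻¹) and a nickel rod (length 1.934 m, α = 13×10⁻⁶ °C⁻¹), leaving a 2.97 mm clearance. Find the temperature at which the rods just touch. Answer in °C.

Gap closes when ΔL₁ + ΔL₂ = 2.97 mm = 2.97×10⁻³ m
(α₁L₁ + α₂L₂)ΔT = g
α₁L₁ + α₂L₂ = 1.2×10⁻⁵×2.368 + 13×10⁻⁶×1.934 = 5.3558×10⁻⁵ m/K
ΔT = 2.97×10⁻³ / 5.3558×10⁻⁵ = 55.454 K
T = 29.3 + 55.454 = 84.754 °C

T = 84.8 °C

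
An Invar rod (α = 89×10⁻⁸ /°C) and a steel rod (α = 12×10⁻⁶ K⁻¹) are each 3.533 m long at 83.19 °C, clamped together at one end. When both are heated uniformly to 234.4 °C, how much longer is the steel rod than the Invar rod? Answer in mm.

5.94 mm

ΔT = 151.21 K
Invar: ΔL = 89×10⁻⁸ × 3.533 m × 151.21 = 4.7546×10⁻⁴ m = 0.47546 mm
steel: ΔL = 12×10⁻⁶ × 3.533 m × 151.21 = 6.4107×10⁻³ m = 6.4107 mm
difference = 6.4107 − 0.47546 = 5.93524 mm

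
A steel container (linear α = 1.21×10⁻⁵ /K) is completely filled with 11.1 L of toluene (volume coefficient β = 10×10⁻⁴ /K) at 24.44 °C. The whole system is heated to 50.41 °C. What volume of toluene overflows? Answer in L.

0.278 L

The container also expands: β_container ≈ 3α = 3.63×10⁻⁵ /K
Net overflow = V₀(β_liq − 3α_cont)ΔT
β − 3α = 1.00×10⁻³ − 3.63×10⁻⁵ = 9.637×10⁻⁴ /K; ΔT = 25.97 K
ΔV = 11.1 × 9.637×10⁻⁴ × 25.97 = 0.278 L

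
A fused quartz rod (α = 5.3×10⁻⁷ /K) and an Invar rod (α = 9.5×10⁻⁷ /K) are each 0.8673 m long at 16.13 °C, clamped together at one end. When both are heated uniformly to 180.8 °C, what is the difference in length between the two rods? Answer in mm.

0.0600 mm

ΔT = 164.67 K
fused quartz: ΔL = 5.3×10⁻⁷ × 0.8673 m × 164.67 = 7.5694×10⁻⁵ m = 0.075694 mm
Invar: ΔL = 9.5×10⁻⁷ × 0.8673 m × 164.67 = 1.3568×10⁻⁴ m = 0.13568 mm
difference = 0.13568 − 0.075694 = 0.059986 mm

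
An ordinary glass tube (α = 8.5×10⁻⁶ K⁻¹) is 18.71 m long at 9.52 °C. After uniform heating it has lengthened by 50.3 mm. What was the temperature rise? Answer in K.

ΔL = αL₀ΔT ⇒ ΔT = ΔL / (αL₀)
ΔT = 50.3×10⁻³ m / (8.5×10⁻⁶ × 18.71 m) = 316.28 K

ΔT = 316 K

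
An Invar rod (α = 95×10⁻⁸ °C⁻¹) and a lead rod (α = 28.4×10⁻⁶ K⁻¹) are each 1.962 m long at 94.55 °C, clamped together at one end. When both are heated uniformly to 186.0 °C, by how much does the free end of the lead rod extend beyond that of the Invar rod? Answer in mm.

4.93 mm

ΔT = 91.45 K
Invar: ΔL = 95×10⁻⁸ × 1.962 m × 91.45 = 1.7045×10⁻⁴ m = 0.17045 mm
lead: ΔL = 28.4×10⁻⁶ × 1.962 m × 91.45 = 5.0957×10⁻³ m = 5.0957 mm
difference = 5.0957 − 0.17045 = 4.92525 mm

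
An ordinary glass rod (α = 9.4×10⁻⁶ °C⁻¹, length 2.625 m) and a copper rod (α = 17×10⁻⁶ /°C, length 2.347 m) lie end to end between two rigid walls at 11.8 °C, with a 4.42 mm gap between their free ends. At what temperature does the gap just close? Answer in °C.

α₁L₁ = 2.4675×10⁻⁵ m/K, α₂L₂ = 3.9899×10⁻⁵ m/K → total 6.4574×10⁻⁵ m/K
ΔT = g/(α₁L₁+α₂L₂) = 4.42×10⁻³ / 6.4574×10⁻⁵ = 68.449 K
T = 11.8 + 68.449 = 80.249 °C

T = 80.2 °C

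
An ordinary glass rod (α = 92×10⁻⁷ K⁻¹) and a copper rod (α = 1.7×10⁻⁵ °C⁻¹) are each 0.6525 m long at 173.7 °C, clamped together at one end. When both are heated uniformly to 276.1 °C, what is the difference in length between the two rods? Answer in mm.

ΔT = 102.4 K
ordinary glass: ΔL = 92×10⁻⁷ × 0.6525 m × 102.4 = 6.1471×10⁻⁴ m = 0.61471 mm
copper: ΔL = 1.7×10⁻⁵ × 0.6525 m × 102.4 = 1.1359×10⁻³ m = 1.1359 mm
difference = 1.1359 − 0.61471 = 0.52119 mm

0.521 mm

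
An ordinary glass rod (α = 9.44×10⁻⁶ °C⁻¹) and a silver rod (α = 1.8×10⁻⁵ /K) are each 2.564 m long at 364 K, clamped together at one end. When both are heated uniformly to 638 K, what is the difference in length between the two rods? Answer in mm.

ΔT = 274 K
ordinary glass: ΔL = 9.44×10⁻⁶ × 2.564 m × 274 = 6.6319×10⁻³ m = 6.6319 mm
silver: ΔL = 1.8×10⁻⁵ × 2.564 m × 274 = 1.2646×10⁻² m = 12.646 mm
difference = 12.646 − 6.6319 = 6.0141 mm

6.01 mm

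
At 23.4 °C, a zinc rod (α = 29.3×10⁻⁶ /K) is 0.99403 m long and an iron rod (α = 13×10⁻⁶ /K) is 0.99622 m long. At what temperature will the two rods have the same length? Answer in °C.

T = 158.8 °C

Equal length when α₁L₁ΔT − α₂L₂ΔT = L₂ − L₁ = 2.19×10⁻³ m
α₁L₁ = 2.9125079×10⁻⁵, α₂L₂ = 1.295086×10⁻⁵ → Δ(αL) = 1.6174219×10⁻⁵ m/K
ΔT = 2.19×10⁻³ / 1.6174219×10⁻⁵ = 135.401 K, so T = 23.4 + 135.401 = 158.801 °C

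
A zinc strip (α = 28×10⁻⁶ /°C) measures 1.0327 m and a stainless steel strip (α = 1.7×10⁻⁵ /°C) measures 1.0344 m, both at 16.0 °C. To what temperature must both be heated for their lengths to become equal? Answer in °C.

T = 166.0 °C

L₁(1 + α₁ΔT) = L₂(1 + α₂ΔT) ⇒ ΔT = (L₂ − L₁)/(α₁L₁ − α₂L₂)
L₂ − L₁ = 1.0344 − 1.0327 = 1.70×10⁻³ m
α₁L₁ − α₂L₂ = 28×10⁻⁶×1.0327 − 1.7×10⁻⁵×1.0344 = 1.13308×10⁻⁵ m/K
ΔT = 1.70×10⁻³ / 1.13308×10⁻⁵ = 150.034 K
T = 16.0 + 150.034 = 166.034 °C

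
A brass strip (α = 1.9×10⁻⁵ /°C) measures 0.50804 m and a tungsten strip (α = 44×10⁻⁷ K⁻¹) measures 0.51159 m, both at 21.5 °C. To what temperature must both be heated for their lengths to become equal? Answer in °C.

L₁(1 + α₁ΔT) = L₂(1 + α₂ΔT) ⇒ ΔT = (L₂ − L₁)/(α₁L₁ − α₂L₂)
L₂ − L₁ = 0.51159 − 0.50804 = 3.55×10⁻³ m
α₁L₁ − α₂L₂ = 1.9×10⁻⁵×0.50804 − 44×10⁻⁷×0.51159 = 7.401764×10⁻⁶ m/K
ΔT = 3.55×10⁻³ / 7.401764×10⁻⁶ = 479.615 K
T = 21.5 + 479.615 = 501.115 °C

T = 501.1 °C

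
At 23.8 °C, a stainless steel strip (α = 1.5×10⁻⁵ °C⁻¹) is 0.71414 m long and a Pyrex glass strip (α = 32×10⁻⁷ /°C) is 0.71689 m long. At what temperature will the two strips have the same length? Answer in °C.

L₁(1 + α₁ΔT) = L₂(1 + α₂ΔT) ⇒ ΔT = (L₂ − L₁)/(α₁L₁ − α₂L₂)
L₂ − L₁ = 0.71689 − 0.71414 = 2.75×10⁻³ m
α₁L₁ − α₂L₂ = 1.5×10⁻⁵×0.71414 − 32×10⁻⁷×0.71689 = 8.418052×10⁻⁶ m/K
ΔT = 2.75×10⁻³ / 8.418052×10⁻⁶ = 326.679 K
T = 23.8 + 326.679 = 350.479 °C

T = 350.5 °C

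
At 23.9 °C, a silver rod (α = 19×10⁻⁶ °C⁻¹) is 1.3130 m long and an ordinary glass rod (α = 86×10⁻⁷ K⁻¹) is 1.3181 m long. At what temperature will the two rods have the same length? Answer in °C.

T = 398.6 °C

Equal length when α₁L₁ΔT − α₂L₂ΔT = L₂ − L₁ = 5.10×10⁻³ m
α₁L₁ = 2.4947×10⁻⁵, α₂L₂ = 1.133566×10⁻⁵ → Δ(αL) = 1.361134×10⁻⁵ m/K
ΔT = 5.10×10⁻³ / 1.361134×10⁻⁵ = 374.688 K, so T = 23.9 + 374.688 = 398.588 °C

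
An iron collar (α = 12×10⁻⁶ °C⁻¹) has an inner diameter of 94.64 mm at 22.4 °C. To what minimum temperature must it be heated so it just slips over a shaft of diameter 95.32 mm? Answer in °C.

T = 621 °C

Required Δd = 95.32 − 94.64 = 0.68 mm
Δd = αd₀ΔT ⇒ ΔT = Δd/(αd₀) = 0.68 / (12×10⁻⁶ × 94.64) = 598.76 K
T_min = 22.4 + 598.76 = 621.16 °C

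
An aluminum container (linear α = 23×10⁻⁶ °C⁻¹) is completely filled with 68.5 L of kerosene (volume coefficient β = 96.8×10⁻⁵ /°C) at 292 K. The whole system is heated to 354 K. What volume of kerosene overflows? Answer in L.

3.82 L

The container also expands: β_container ≈ 3α = 6.9×10⁻⁵ /K
Net overflow = V₀(β_liq − 3α_cont)ΔT
β − 3α = 9.68×10⁻⁴ − 6.9×10⁻⁵ = 8.99×10⁻⁴ /K; ΔT = 62 K
ΔV = 68.5 × 8.99×10⁻⁴ × 62 = 3.82 L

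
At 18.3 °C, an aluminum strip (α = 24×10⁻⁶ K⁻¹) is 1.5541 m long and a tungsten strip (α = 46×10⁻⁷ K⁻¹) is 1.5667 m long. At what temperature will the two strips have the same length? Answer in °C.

Equal length when α₁L₁ΔT − α₂L₂ΔT = L₂ − L₁ = 1.26×10⁻² m
α₁L₁ = 3.72984×10⁻⁵, α₂L₂ = 7.20682×10⁻⁶ → Δ(αL) = 3.009158×10⁻⁵ m/K
ΔT = 1.26×10⁻² / 3.009158×10⁻⁵ = 418.722 K, so T = 18.3 + 418.722 = 437.022 °C

T = 437.0 °C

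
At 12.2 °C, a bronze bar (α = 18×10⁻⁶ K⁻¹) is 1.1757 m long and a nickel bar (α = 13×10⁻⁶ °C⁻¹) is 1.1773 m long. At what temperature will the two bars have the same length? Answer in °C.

T = 285.3 °C

Equal length when α₁L₁ΔT − α₂L₂ΔT = L₂ − L₁ = 1.60×10⁻³ m
α₁L₁ = 2.11626×10⁻⁵, α₂L₂ = 1.53049×10⁻⁵ → Δ(αL) = 5.8577×10⁻⁶ m/K
ΔT = 1.60×10⁻³ / 5.8577×10⁻⁶ = 273.145 K, so T = 12.2 + 273.145 = 285.345 °C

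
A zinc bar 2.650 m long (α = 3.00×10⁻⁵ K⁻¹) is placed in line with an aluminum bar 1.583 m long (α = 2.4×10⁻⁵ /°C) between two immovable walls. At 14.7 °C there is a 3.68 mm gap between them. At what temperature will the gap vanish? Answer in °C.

T = 46.0 °C

Gap closes when ΔL₁ + ΔL₂ = 3.68 mm = 3.68×10⁻³ m
(α₁L₁ + α₂L₂)ΔT = g
α₁L₁ + α₂L₂ = 3.00×10⁻⁵×2.650 + 2.4×10⁻⁵×1.583 = 1.17492×10⁻⁴ m/K
ΔT = 3.68×10⁻³ / 1.17492×10⁻⁴ = 31.321 K
T = 14.7 + 31.321 = 46.021 °C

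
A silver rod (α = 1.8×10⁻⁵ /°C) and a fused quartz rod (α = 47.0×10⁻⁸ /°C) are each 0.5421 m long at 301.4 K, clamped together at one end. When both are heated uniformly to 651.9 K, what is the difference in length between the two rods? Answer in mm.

ΔT = 350.5 K
silver: ΔL = 1.8×10⁻⁵ × 0.5421 m × 350.5 = 3.4201×10⁻³ m = 3.4201 mm
fused quartz: ΔL = 47.0×10⁻⁸ × 0.5421 m × 350.5 = 8.9303×10⁻⁵ m = 0.089303 mm
difference = 3.4201 − 0.089303 = 3.330797 mm

3.33 mm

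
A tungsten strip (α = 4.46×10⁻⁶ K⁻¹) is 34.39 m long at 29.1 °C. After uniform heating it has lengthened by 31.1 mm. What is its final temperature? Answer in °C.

ΔL = αL₀ΔT ⇒ ΔT = ΔL / (αL₀)
ΔT = 31.1×10⁻³ m / (4.46×10⁻⁶ × 34.39 m) = 202.77 K
T = 29.1 + 202.77 = 231.87 °C

T = 232 °C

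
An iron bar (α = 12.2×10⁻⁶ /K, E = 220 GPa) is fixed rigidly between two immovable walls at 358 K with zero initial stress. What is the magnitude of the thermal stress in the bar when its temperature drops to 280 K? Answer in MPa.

Fully constrained: the free strain ε = αΔT is blocked, so σ = Eε = EαΔT.
|ΔT| = 78 K
σ = 220×10⁹ × 12.2×10⁻⁶ × 78 = 2.09×10⁸ Pa

σ = 209 MPa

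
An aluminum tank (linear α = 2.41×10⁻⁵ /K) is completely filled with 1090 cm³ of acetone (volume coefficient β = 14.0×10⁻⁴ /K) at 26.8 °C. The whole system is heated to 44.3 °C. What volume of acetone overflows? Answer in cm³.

25.3 cm³

The tank also expands: β_container ≈ 3α = 7.23×10⁻⁵ /K
Net overflow = V₀(β_liq − 3α_cont)ΔT
β − 3α = 1.40×10⁻³ − 7.23×10⁻⁵ = 1.3277×10⁻³ /K; ΔT = 17.5 K
ΔV = 1090 × 1.3277×10⁻³ × 17.5 = 25.3 cm³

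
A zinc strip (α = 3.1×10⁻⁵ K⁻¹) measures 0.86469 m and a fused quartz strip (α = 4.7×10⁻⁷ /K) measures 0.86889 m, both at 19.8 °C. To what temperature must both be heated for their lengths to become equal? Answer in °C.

Equal length when α₁L₁ΔT − α₂L₂ΔT = L₂ − L₁ = 4.20×10⁻³ m
α₁L₁ = 2.680539×10⁻⁵, α₂L₂ = 4.083783×10⁻⁷ → Δ(αL) = 2.63970117×10⁻⁵ m/K
ΔT = 4.20×10⁻³ / 2.63970117×10⁻⁵ = 159.109 K, so T = 19.8 + 159.109 = 178.909 °C

T = 178.9 °C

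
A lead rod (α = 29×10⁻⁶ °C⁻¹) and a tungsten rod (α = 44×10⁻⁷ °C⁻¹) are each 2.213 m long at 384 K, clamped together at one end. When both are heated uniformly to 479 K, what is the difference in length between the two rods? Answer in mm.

ΔT = 95 K
lead: ΔL = 29×10⁻⁶ × 2.213 m × 95 = 6.0968×10⁻³ m = 6.0968 mm
tungsten: ΔL = 44×10⁻⁷ × 2.213 m × 95 = 9.2503×10⁻⁴ m = 0.92503 mm
difference = 6.0968 − 0.92503 = 5.17177 mm

5.17 mm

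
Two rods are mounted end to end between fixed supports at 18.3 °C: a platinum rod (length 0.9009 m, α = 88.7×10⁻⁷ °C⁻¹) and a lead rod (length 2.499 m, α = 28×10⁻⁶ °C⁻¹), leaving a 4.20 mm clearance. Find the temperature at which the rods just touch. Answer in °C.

Gap closes when ΔL₁ + ΔL₂ = 4.20 mm = 4.20×10⁻³ m
(α₁L₁ + α₂L₂)ΔT = g
α₁L₁ + α₂L₂ = 88.7×10⁻⁷×0.9009 + 28×10⁻⁶×2.499 = 7.7962983×10⁻⁵ m/K
ΔT = 4.20×10⁻³ / 7.7962983×10⁻⁵ = 53.872 K
T = 18.3 + 53.872 = 72.172 °C

T = 72.2 °C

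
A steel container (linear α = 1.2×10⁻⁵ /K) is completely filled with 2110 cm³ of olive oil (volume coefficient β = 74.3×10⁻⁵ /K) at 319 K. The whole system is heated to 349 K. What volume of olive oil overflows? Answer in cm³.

The container also expands: β_container ≈ 3α = 3.6×10⁻⁵ /K
Net overflow = V₀(β_liq − 3α_cont)ΔT
β − 3α = 7.43×10⁻⁴ − 3.6×10⁻⁵ = 7.07×10⁻⁴ /K; ΔT = 30 K
ΔV = 2110 × 7.07×10⁻⁴ × 30 = 44.8 cm³

44.8 cm³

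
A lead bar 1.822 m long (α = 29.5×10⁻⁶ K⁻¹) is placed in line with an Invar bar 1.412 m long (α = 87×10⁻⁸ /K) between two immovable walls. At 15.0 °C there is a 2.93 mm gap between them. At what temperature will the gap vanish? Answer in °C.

Gap closes when ΔL₁ + ΔL₂ = 2.93 mm = 2.93×10⁻³ m
(α₁L₁ + α₂L₂)ΔT = g
α₁L₁ + α₂L₂ = 29.5×10⁻⁶×1.822 + 87×10⁻⁸×1.412 = 5.497744×10⁻⁵ m/K
ΔT = 2.93×10⁻³ / 5.497744×10⁻⁵ = 53.295 K
T = 15.0 + 53.295 = 68.295 °C

T = 68.3 °C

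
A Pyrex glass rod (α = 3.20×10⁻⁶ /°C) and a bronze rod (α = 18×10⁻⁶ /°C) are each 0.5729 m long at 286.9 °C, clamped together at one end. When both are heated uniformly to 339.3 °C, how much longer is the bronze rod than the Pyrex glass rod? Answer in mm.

ΔT = 52.4 K
Pyrex glass: ΔL = 3.20×10⁻⁶ × 0.5729 m × 52.4 = 9.6064×10⁻⁵ m = 0.096064 mm
bronze: ΔL = 18×10⁻⁶ × 0.5729 m × 52.4 = 5.4036×10⁻⁴ m = 0.54036 mm
difference = 0.54036 − 0.096064 = 0.444296 mm

0.444 mm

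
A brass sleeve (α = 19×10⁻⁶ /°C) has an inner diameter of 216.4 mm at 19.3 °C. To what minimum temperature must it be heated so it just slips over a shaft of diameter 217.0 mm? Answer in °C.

Required Δd = 217.0 − 216.4 = 0.6 mm
Δd = αd₀ΔT ⇒ ΔT = Δd/(αd₀) = 0.6 / (19×10⁻⁶ × 216.4) = 145.93 K
T_min = 19.3 + 145.93 = 165.23 °C

T = 165 °C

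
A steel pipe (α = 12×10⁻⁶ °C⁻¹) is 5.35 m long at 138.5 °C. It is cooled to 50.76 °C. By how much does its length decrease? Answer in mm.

|ΔT| = |50.76 − 138.5| = 87.74 K
ΔL = αL₀ΔT = (12×10⁻⁶)(5.35)(87.74) = 5.63×10⁻³ m

ΔL = 5.63 mm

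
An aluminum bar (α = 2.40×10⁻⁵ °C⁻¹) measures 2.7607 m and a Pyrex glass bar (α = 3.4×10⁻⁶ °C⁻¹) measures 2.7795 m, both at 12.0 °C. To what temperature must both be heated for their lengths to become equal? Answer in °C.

L₁(1 + α₁ΔT) = L₂(1 + α₂ΔT) ⇒ ΔT = (L₂ − L₁)/(α₁L₁ − α₂L₂)
L₂ − L₁ = 2.7795 − 2.7607 = 1.88×10⁻² m
α₁L₁ − α₂L₂ = 2.40×10⁻⁵×2.7607 − 3.4×10⁻⁶×2.7795 = 5.68065×10⁻⁵ m/K
ΔT = 1.88×10⁻² / 5.68065×10⁻⁵ = 330.948 K
T = 12.0 + 330.948 = 342.948 °C

T = 342.9 °C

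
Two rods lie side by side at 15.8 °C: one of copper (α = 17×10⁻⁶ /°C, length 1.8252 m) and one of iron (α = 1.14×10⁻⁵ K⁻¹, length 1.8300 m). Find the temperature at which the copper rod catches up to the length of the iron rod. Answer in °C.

Equal length when α₁L₁ΔT − α₂L₂ΔT = L₂ − L₁ = 4.80×10⁻³ m
α₁L₁ = 3.10284×10⁻⁵, α₂L₂ = 2.0862×10⁻⁵ → Δ(αL) = 1.01664×10⁻⁵ m/K
ΔT = 4.80×10⁻³ / 1.01664×10⁻⁵ = 472.144 K, so T = 15.8 + 472.144 = 487.944 °C

T = 487.9 °C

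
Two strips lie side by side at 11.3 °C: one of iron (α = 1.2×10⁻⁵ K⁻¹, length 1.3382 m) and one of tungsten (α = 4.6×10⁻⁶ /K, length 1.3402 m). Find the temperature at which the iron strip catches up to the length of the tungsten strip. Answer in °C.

T = 213.5 °C

L₁(1 + α₁ΔT) = L₂(1 + α₂ΔT) ⇒ ΔT = (L₂ − L₁)/(α₁L₁ − α₂L₂)
L₂ − L₁ = 1.3402 − 1.3382 = 2.00×10⁻³ m
α₁L₁ − α₂L₂ = 1.2×10⁻⁵×1.3382 − 4.6×10⁻⁶×1.3402 = 9.89348×10⁻⁶ m/K
ΔT = 2.00×10⁻³ / 9.89348×10⁻⁶ = 202.153 K
T = 11.3 + 202.153 = 213.453 °C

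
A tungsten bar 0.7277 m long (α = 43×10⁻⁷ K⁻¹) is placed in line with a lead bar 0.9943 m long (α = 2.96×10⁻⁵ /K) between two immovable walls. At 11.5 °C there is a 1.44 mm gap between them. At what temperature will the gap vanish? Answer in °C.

α₁L₁ = 3.12911×10⁻⁶ m/K, α₂L₂ = 2.943128×10⁻⁵ m/K → total 3.256039×10⁻⁵ m/K
ΔT = g/(α₁L₁+α₂L₂) = 1.44×10⁻³ / 3.256039×10⁻⁵ = 44.226 K
T = 11.5 + 44.226 = 55.726 °C

T = 55.7 °C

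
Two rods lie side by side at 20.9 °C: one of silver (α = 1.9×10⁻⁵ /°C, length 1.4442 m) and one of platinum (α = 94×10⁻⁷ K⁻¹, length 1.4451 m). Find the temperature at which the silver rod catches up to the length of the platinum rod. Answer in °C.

T = 85.85 °C

Equal length when α₁L₁ΔT − α₂L₂ΔT = L₂ − L₁ = 9.00×10⁻⁴ m
α₁L₁ = 2.74398×10⁻⁵, α₂L₂ = 1.358394×10⁻⁵ → Δ(αL) = 1.385586×10⁻⁵ m/K
ΔT = 9.00×10⁻⁴ / 1.385586×10⁻⁵ = 64.9545 K, so T = 20.9 + 64.9545 = 85.8545 °C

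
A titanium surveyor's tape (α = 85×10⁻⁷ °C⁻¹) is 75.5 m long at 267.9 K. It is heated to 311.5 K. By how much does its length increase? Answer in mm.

|ΔT| = |311.5 − 267.9| = 43.6 K
ΔL = αL₀ΔT = (85×10⁻⁷)(75.5)(43.6) = 2.80×10⁻² m

ΔL = 28.0 mm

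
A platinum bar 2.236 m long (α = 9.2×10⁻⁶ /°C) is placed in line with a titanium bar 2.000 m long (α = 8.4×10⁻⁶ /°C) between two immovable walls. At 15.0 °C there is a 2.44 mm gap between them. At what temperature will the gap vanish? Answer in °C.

α₁L₁ = 2.05712×10⁻⁵ m/K, α₂L₂ = 1.680×10⁻⁵ m/K → total 3.73712×10⁻⁵ m/K
ΔT = g/(α₁L₁+α₂L₂) = 2.44×10⁻³ / 3.73712×10⁻⁵ = 65.291 K
T = 15.0 + 65.291 = 80.291 °C

T = 80.3 °C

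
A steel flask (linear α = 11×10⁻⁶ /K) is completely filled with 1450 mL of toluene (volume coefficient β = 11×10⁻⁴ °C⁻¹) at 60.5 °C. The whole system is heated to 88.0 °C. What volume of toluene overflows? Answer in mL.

42.5 mL

The flask also expands: β_container ≈ 3α = 3.3×10⁻⁵ /K
Net overflow = V₀(β_liq − 3α_cont)ΔT
β − 3α = 1.10×10⁻³ − 3.3×10⁻⁵ = 1.067×10⁻³ /K; ΔT = 27.5 K
ΔV = 1450 × 1.067×10⁻³ × 27.5 = 42.5 mL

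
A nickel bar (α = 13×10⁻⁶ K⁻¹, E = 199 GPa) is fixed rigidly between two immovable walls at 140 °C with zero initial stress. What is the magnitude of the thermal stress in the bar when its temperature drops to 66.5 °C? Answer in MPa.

σ = 190 MPa

Fully constrained: the free strain ε = αΔT is blocked, so σ = Eε = EαΔT.
|ΔT| = 73.5 K
σ = 199×10⁹ × 13×10⁻⁶ × 73.5 = 1.90×10⁸ Pa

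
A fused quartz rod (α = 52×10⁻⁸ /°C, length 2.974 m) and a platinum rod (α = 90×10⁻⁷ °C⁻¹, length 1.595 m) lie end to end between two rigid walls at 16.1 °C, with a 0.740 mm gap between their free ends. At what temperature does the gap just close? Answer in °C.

Gap closes when ΔL₁ + ΔL₂ = 0.740 mm = 7.40×10⁻⁴ m
(α₁L₁ + α₂L₂)ΔT = g
α₁L₁ + α₂L₂ = 52×10⁻⁸×2.974 + 90×10⁻⁷×1.595 = 1.590148×10⁻⁵ m/K
ΔT = 7.40×10⁻⁴ / 1.590148×10⁻⁵ = 46.537 K
T = 16.1 + 46.537 = 62.637 °C

T = 62.6 °C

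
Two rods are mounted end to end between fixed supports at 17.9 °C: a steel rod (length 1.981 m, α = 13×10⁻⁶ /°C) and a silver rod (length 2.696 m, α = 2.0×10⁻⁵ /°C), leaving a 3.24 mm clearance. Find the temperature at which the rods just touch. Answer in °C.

α₁L₁ = 2.5753×10⁻⁵ m/K, α₂L₂ = 5.392×10⁻⁵ m/K → total 7.9673×10⁻⁵ m/K
ΔT = g/(α₁L₁+α₂L₂) = 3.24×10⁻³ / 7.9673×10⁻⁵ = 40.666 K
T = 17.9 + 40.666 = 58.566 °C

T = 58.6 °C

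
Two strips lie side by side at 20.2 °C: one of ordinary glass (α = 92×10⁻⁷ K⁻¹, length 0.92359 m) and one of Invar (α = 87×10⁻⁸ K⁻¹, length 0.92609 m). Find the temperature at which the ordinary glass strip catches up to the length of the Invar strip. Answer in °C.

L₁(1 + α₁ΔT) = L₂(1 + α₂ΔT) ⇒ ΔT = (L₂ − L₁)/(α₁L₁ − α₂L₂)
L₂ − L₁ = 0.92609 − 0.92359 = 2.50×10⁻³ m
α₁L₁ − α₂L₂ = 92×10⁻⁷×0.92359 − 87×10⁻⁸×0.92609 = 7.6913297×10⁻⁶ m/K
ΔT = 2.50×10⁻³ / 7.6913297×10⁻⁶ = 325.041 K
T = 20.2 + 325.041 = 345.241 °C

T = 345.2 °C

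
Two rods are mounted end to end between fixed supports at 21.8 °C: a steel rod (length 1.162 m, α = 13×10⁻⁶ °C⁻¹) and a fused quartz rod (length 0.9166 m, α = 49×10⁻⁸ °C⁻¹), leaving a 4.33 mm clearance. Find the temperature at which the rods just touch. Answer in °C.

α₁L₁ = 1.5106×10⁻⁵ m/K, α₂L₂ = 4.49134×10⁻⁷ m/K → total 1.5555134×10⁻⁵ m/K
ΔT = g/(α₁L₁+α₂L₂) = 4.33×10⁻³ / 1.5555134×10⁻⁵ = 278.36 K
T = 21.8 + 278.36 = 300.16 °C

T = 300 °C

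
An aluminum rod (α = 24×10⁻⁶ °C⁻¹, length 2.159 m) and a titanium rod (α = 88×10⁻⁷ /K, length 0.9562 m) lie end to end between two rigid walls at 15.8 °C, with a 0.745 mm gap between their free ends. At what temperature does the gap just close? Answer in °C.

α₁L₁ = 5.1816×10⁻⁵ m/K, α₂L₂ = 8.41456×10⁻⁶ m/K → total 6.023056×10⁻⁵ m/K
ΔT = g/(α₁L₁+α₂L₂) = 7.45×10⁻⁴ / 6.023056×10⁻⁵ = 12.369 K
T = 15.8 + 12.369 = 28.169 °C

T = 28.2 °C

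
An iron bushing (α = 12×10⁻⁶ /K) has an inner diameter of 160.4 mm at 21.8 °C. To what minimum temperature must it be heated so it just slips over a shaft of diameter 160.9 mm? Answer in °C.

Required Δd = 160.9 − 160.4 = 0.5 mm
Δd = αd₀ΔT ⇒ ΔT = Δd/(αd₀) = 0.5 / (12×10⁻⁶ × 160.4) = 259.77 K
T_min = 21.8 + 259.77 = 281.57 °C

T = 282 °C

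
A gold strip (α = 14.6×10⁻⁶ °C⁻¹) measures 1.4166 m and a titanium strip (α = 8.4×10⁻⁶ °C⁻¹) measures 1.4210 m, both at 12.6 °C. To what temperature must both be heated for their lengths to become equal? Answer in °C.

L₁(1 + α₁ΔT) = L₂(1 + α₂ΔT) ⇒ ΔT = (L₂ − L₁)/(α₁L₁ − α₂L₂)
L₂ − L₁ = 1.4210 − 1.4166 = 4.40×10⁻³ m
α₁L₁ − α₂L₂ = 14.6×10⁻⁶×1.4166 − 8.4×10⁻⁶×1.4210 = 8.74596×10⁻⁶ m/K
ΔT = 4.40×10⁻³ / 8.74596×10⁻⁶ = 503.089 K
T = 12.6 + 503.089 = 515.689 °C

T = 515.7 °C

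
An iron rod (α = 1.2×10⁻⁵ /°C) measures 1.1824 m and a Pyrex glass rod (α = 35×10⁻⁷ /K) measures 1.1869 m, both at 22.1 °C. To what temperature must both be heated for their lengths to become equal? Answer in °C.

Equal length when α₁L₁ΔT − α₂L₂ΔT = L₂ − L₁ = 4.50×10⁻³ m
α₁L₁ = 1.41888×10⁻⁵, α₂L₂ = 4.15415×10⁻⁶ → Δ(αL) = 1.003465×10⁻⁵ m/K
ΔT = 4.50×10⁻³ / 1.003465×10⁻⁵ = 448.446 K, so T = 22.1 + 448.446 = 470.546 °C

T = 470.5 °C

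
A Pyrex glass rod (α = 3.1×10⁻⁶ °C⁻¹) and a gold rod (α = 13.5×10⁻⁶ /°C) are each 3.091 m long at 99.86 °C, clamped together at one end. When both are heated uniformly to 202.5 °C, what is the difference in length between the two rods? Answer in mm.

ΔT = 102.64 K
Pyrex glass: ΔL = 3.1×10⁻⁶ × 3.091 m × 102.64 = 9.8351×10⁻⁴ m = 0.98351 mm
gold: ΔL = 13.5×10⁻⁶ × 3.091 m × 102.64 = 4.2830×10⁻³ m = 4.2830 mm
difference = 4.2830 − 0.98351 = 3.29949 mm

3.30 mm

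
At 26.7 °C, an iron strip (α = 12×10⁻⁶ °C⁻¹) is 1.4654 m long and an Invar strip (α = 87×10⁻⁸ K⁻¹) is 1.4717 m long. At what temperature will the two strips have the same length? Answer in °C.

L₁(1 + α₁ΔT) = L₂(1 + α₂ΔT) ⇒ ΔT = (L₂ − L₁)/(α₁L₁ − α₂L₂)
L₂ − L₁ = 1.4717 − 1.4654 = 6.30×10⁻³ m
α₁L₁ − α₂L₂ = 12×10⁻⁶×1.4654 − 87×10⁻⁸×1.4717 = 1.6304421×10⁻⁵ m/K
ΔT = 6.30×10⁻³ / 1.6304421×10⁻⁵ = 386.398 K
T = 26.7 + 386.398 = 413.098 °C

T = 413.1 °C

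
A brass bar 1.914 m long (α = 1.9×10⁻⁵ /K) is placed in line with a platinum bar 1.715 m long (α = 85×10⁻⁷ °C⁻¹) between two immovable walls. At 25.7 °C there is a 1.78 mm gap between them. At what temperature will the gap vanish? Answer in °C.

α₁L₁ = 3.6366×10⁻⁵ m/K, α₂L₂ = 1.45775×10⁻⁵ m/K → total 5.09435×10⁻⁵ m/K
ΔT = g/(α₁L₁+α₂L₂) = 1.78×10⁻³ / 5.09435×10⁻⁵ = 34.941 K
T = 25.7 + 34.941 = 60.641 °C

T = 60.6 °C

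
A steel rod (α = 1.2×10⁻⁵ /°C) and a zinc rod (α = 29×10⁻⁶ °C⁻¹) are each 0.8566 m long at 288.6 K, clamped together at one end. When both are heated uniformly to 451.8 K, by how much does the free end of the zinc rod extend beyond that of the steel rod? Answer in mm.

2.38 mm

ΔT = 163.2 K
steel: ΔL = 1.2×10⁻⁵ × 0.8566 m × 163.2 = 1.6776×10⁻³ m = 1.6776 mm
zinc: ΔL = 29×10⁻⁶ × 0.8566 m × 163.2 = 4.0541×10⁻³ m = 4.0541 mm
difference = 4.0541 − 1.6776 = 2.3765 mm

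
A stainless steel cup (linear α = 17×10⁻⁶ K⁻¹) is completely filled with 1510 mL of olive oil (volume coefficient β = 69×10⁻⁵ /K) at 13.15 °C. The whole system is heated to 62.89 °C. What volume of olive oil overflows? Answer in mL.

48.0 mL

The cup also expands: β_container ≈ 3α = 5.1×10⁻⁵ /K
Net overflow = V₀(β_liq − 3α_cont)ΔT
β − 3α = 6.90×10⁻⁴ − 5.1×10⁻⁵ = 6.39×10⁻⁴ /K; ΔT = 49.74 K
ΔV = 1510 × 6.39×10⁻⁴ × 49.74 = 48.0 mL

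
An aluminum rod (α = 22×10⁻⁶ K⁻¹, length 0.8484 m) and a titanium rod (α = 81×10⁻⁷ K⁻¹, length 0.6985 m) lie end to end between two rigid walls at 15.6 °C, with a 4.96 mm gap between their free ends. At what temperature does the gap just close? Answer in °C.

Gap closes when ΔL₁ + ΔL₂ = 4.96 mm = 4.96×10⁻³ m
(α₁L₁ + α₂L₂)ΔT = g
α₁L₁ + α₂L₂ = 22×10⁻⁶×0.8484 + 81×10⁻⁷×0.6985 = 2.432265×10⁻⁵ m/K
ΔT = 4.96×10⁻³ / 2.432265×10⁻⁵ = 203.93 K
T = 15.6 + 203.93 = 219.53 °C

T = 220 °C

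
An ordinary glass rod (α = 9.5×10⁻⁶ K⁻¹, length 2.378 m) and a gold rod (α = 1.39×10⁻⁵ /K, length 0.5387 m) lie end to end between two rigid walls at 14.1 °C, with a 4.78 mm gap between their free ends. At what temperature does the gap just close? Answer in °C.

α₁L₁ = 2.2591×10⁻⁵ m/K, α₂L₂ = 7.48793×10⁻⁶ m/K → total 3.007893×10⁻⁵ m/K
ΔT = g/(α₁L₁+α₂L₂) = 4.78×10⁻³ / 3.007893×10⁻⁵ = 158.92 K
T = 14.1 + 158.92 = 173.02 °C

T = 173 °C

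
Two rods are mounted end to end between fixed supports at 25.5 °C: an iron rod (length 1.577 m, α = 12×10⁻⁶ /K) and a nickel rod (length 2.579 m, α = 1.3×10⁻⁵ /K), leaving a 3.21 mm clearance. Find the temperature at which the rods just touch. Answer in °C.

T = 86.7 °C

Gap closes when ΔL₁ + ΔL₂ = 3.21 mm = 3.21×10⁻³ m
(α₁L₁ + α₂L₂)ΔT = g
α₁L₁ + α₂L₂ = 12×10⁻⁶×1.577 + 1.3×10⁻⁵×2.579 = 5.2451×10⁻⁵ m/K
ΔT = 3.21×10⁻³ / 5.2451×10⁻⁵ = 61.200 K
T = 25.5 + 61.200 = 86.700 °C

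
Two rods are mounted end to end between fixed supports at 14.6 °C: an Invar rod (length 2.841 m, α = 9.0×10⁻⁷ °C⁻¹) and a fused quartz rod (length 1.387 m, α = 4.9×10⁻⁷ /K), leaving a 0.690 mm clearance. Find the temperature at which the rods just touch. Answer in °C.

Gap closes when ΔL₁ + ΔL₂ = 0.690 mm = 6.90×10⁻⁴ m
(α₁L₁ + α₂L₂)ΔT = g
α₁L₁ + α₂L₂ = 9.0×10⁻⁷×2.841 + 4.9×10⁻⁷×1.387 = 3.23653×10⁻⁶ m/K
ΔT = 6.90×10⁻⁴ / 3.23653×10⁻⁶ = 213.19 K
T = 14.6 + 213.19 = 227.79 °C

T = 228 °C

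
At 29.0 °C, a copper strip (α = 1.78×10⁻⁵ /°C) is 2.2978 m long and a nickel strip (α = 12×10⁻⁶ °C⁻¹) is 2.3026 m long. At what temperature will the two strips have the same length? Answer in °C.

Equal length when α₁L₁ΔT − α₂L₂ΔT = L₂ − L₁ = 4.80×10⁻³ m
α₁L₁ = 4.090084×10⁻⁵, α₂L₂ = 2.76312×10⁻⁵ → Δ(αL) = 1.326964×10⁻⁵ m/K
ΔT = 4.80×10⁻³ / 1.326964×10⁻⁵ = 361.728 K, so T = 29.0 + 361.728 = 390.728 °C

T = 390.7 °C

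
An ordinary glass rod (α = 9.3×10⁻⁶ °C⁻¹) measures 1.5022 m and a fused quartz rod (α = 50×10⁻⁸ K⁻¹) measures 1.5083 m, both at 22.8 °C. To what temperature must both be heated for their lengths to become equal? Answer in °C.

T = 484.4 °C

Equal length when α₁L₁ΔT − α₂L₂ΔT = L₂ − L₁ = 6.10×10⁻³ m
α₁L₁ = 1.397046×10⁻⁵, α₂L₂ = 7.5415×10⁻⁷ → Δ(αL) = 1.321631×10⁻⁵ m/K
ΔT = 6.10×10⁻³ / 1.321631×10⁻⁵ = 461.551 K, so T = 22.8 + 461.551 = 484.351 °C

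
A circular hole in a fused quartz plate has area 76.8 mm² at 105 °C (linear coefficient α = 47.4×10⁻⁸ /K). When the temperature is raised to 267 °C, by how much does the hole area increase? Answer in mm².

ΔA = 0.0118 mm²

Area coefficient ≈ 2α; |ΔT| = 162 K
ΔA = 2αA₀ΔT = 2(47.4×10⁻⁸)(76.8)(162) = 0.0118 mm²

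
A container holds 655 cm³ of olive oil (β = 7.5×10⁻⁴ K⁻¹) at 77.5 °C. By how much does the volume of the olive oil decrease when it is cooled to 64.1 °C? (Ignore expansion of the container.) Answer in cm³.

ΔV = 6.58 cm³

|ΔT| = |64.1 − 77.5| = 13.4 K
ΔV = βV₀ΔT = (7.5×10⁻⁴)(655)(13.4) = 6.58 cm³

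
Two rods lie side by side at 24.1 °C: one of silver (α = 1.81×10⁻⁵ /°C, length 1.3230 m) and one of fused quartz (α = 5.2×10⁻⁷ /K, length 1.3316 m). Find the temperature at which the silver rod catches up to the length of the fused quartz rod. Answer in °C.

L₁(1 + α₁ΔT) = L₂(1 + α₂ΔT) ⇒ ΔT = (L₂ − L₁)/(α₁L₁ − α₂L₂)
L₂ − L₁ = 1.3316 − 1.3230 = 8.60×10⁻³ m
α₁L₁ − α₂L₂ = 1.81×10⁻⁵×1.3230 − 5.2×10⁻⁷×1.3316 = 2.3253868×10⁻⁵ m/K
ΔT = 8.60×10⁻³ / 2.3253868×10⁻⁵ = 369.831 K
T = 24.1 + 369.831 = 393.931 °C

T = 393.9 °C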